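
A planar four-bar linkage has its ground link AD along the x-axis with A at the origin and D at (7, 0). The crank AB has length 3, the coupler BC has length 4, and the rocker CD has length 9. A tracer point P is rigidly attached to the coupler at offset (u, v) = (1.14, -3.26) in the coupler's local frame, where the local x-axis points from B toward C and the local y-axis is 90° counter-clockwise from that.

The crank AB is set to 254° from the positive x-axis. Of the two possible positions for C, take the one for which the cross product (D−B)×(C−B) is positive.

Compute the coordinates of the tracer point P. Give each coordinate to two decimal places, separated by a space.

1.98 -0.87

A=(0,0), D=(7.00,0)
B = A + 3.00·(cos254°, sin254°) = (-0.8269, -2.8838)
|BD| = 8.3413
circle(B,4.00) ∩ circle(D,9.00): a=0.2743, h=3.9906
  candidates: C₊=(-1.9491,0.9556) cross=33.287; C₋=(0.8102,-6.5334) cross=-33.287
  mode + wants cross > 0 → take C=(-1.9491,0.9556) (cross=33.287)
ex = (C−B)/|BC| = (-0.2806,0.9598); ey = (-0.9598,-0.2806)
P = B + 1.14·ex + -3.26·ey = (1.9823,-0.8750)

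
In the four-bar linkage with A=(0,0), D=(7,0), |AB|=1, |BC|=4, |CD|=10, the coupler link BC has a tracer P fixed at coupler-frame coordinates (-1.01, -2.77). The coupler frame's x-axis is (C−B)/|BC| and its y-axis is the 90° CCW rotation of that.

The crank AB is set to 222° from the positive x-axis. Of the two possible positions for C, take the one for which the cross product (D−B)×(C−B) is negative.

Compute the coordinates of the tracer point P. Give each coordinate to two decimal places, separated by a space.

A=(0,0), D=(7.00,0)
B = A + 1.00·(cos222°, sin222°) = (-0.7431, -0.6691)
|BD| = 7.7720
circle(B,4.00) ∩ circle(D,10.00): a=-1.5180, h=3.7008
  candidates: C₊=(-2.5741,2.8872) cross=28.762; C₋=(-1.9369,-4.4868) cross=-28.762
  mode - wants cross < 0 → take C=(-1.9369,-4.4868) (cross=-28.762)
ex = (C−B)/|BC| = (-0.2984,-0.9544); ey = (0.9544,-0.2984)
P = B + -1.01·ex + -2.77·ey = (-3.0855,1.1215)

-3.09 1.12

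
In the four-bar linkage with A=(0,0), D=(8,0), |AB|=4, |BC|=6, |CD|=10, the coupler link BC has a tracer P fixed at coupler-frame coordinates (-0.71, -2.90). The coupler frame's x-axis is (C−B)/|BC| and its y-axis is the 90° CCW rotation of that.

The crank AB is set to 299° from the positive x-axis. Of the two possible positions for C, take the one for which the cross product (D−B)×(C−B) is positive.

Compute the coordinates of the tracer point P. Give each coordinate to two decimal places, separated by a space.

4.61 -2.16

A=(0,0), D=(8.00,0)
B = A + 4.00·(cos299°, sin299°) = (1.9392, -3.4985)
|BD| = 6.9980
circle(B,6.00) ∩ circle(D,10.00): a=-1.0737, h=5.9031
  candidates: C₊=(-1.9418,1.0773) cross=41.310; C₋=(3.9605,-9.1478) cross=-41.310
  mode + wants cross > 0 → take C=(-1.9418,1.0773) (cross=41.310)
ex = (C−B)/|BC| = (-0.6468,0.7626); ey = (-0.7626,-0.6468)
P = B + -0.71·ex + -2.90·ey = (4.6101,-2.1641)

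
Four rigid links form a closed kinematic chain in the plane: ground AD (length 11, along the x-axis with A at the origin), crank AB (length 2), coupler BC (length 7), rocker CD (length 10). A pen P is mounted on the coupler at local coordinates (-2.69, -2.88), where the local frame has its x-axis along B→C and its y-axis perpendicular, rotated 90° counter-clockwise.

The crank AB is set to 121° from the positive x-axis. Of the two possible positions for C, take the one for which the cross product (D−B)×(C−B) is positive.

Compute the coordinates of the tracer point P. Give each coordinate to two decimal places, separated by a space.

A=(0,0), D=(11.00,0)
B = A + 2.00·(cos121°, sin121°) = (-1.0301, 1.7143)
|BD| = 12.1516
circle(B,7.00) ∩ circle(D,10.00): a=3.9773, h=5.7603
  candidates: C₊=(3.7201,6.8559) cross=69.997; C₋=(2.0948,-4.5495) cross=-69.997
  mode + wants cross > 0 → take C=(3.7201,6.8559) (cross=69.997)
ex = (C−B)/|BC| = (0.6786,0.7345); ey = (-0.7345,0.6786)
P = B + -2.69·ex + -2.88·ey = (-0.7401,-2.2159)

-0.74 -2.22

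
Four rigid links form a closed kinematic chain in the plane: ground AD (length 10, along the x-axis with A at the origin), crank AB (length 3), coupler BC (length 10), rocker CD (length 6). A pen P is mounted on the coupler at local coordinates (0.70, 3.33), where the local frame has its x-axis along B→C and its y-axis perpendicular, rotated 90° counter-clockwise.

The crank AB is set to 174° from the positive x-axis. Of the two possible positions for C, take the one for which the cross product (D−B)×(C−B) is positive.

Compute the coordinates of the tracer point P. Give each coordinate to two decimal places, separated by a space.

A=(0,0), D=(10.00,0)
B = A + 3.00·(cos174°, sin174°) = (-2.9836, 0.3136)
|BD| = 12.9874
circle(B,10.00) ∩ circle(D,6.00): a=8.9576, h=4.4454
  candidates: C₊=(6.0788,4.5414) cross=57.733; C₋=(5.8641,-4.3468) cross=-57.733
  mode + wants cross > 0 → take C=(6.0788,4.5414) (cross=57.733)
ex = (C−B)/|BC| = (0.9062,0.4228); ey = (-0.4228,0.9062)
P = B + 0.70·ex + 3.33·ey = (-3.7571,3.6273)

-3.76 3.63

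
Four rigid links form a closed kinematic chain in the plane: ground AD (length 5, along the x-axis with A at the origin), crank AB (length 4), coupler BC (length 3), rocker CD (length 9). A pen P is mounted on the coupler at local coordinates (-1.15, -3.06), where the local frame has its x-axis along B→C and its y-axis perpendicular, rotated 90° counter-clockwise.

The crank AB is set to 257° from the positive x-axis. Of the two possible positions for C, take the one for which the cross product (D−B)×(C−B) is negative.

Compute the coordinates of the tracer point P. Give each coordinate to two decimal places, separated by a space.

A=(0,0), D=(5.00,0)
B = A + 4.00·(cos257°, sin257°) = (-0.8998, -3.8975)
|BD| = 7.0709
circle(B,3.00) ∩ circle(D,9.00): a=-1.5558, h=2.5650
  candidates: C₊=(-3.6118,-2.6148) cross=18.137; C₋=(-0.7841,-6.8952) cross=-18.137
  mode - wants cross < 0 → take C=(-0.7841,-6.8952) (cross=-18.137)
ex = (C−B)/|BC| = (0.0386,-0.9993); ey = (0.9993,0.0386)
P = B + -1.15·ex + -3.06·ey = (-4.0019,-2.8664)

-4.00 -2.87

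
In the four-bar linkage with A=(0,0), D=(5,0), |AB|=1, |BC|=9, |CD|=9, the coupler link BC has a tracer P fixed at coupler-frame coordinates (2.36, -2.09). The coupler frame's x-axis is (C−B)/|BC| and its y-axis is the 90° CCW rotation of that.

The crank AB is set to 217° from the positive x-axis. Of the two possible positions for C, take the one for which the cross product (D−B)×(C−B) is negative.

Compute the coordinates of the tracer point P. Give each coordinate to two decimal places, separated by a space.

A=(0,0), D=(5.00,0)
B = A + 1.00·(cos217°, sin217°) = (-0.7986, -0.6018)
|BD| = 5.8298
circle(B,9.00) ∩ circle(D,9.00): a=2.9149, h=8.5149
  candidates: C₊=(1.2217,8.1685) cross=49.640; C₋=(2.9797,-8.7703) cross=-49.640
  mode - wants cross < 0 → take C=(2.9797,-8.7703) (cross=-49.640)
ex = (C−B)/|BC| = (0.4198,-0.9076); ey = (0.9076,0.4198)
P = B + 2.36·ex + -2.09·ey = (-1.7048,-3.6212)

-1.70 -3.62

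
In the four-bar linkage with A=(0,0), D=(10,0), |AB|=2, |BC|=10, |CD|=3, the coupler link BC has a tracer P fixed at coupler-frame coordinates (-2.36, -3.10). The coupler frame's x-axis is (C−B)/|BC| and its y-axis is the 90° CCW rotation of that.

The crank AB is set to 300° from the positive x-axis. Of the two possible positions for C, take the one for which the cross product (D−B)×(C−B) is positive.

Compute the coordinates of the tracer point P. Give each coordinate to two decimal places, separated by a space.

0.39 -5.58

A=(0,0), D=(10.00,0)
B = A + 2.00·(cos300°, sin300°) = (1.0000, -1.7321)
|BD| = 9.1652
circle(B,10.00) ∩ circle(D,3.00): a=9.5470, h=2.9756
  candidates: C₊=(9.8127,2.9941) cross=27.272; C₋=(10.9373,-2.8498) cross=-27.272
  mode + wants cross > 0 → take C=(9.8127,2.9941) (cross=27.272)
ex = (C−B)/|BC| = (0.8813,0.4726); ey = (-0.4726,0.8813)
P = B + -2.36·ex + -3.10·ey = (0.3853,-5.5794)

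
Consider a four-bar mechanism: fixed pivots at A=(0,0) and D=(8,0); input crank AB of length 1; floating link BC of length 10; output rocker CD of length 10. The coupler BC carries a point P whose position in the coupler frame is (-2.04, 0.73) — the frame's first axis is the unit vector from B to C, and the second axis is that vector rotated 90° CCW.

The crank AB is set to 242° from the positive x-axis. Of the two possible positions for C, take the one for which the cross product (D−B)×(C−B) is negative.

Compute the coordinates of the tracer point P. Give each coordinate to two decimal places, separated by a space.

-0.90 1.24

A=(0,0), D=(8.00,0)
B = A + 1.00·(cos242°, sin242°) = (-0.4695, -0.8829)
|BD| = 8.5154
circle(B,10.00) ∩ circle(D,10.00): a=4.2577, h=9.0483
  candidates: C₊=(2.8271,8.5581) cross=77.050; C₋=(4.7035,-9.4410) cross=-77.050
  mode - wants cross < 0 → take C=(4.7035,-9.4410) (cross=-77.050)
ex = (C−B)/|BC| = (0.5173,-0.8558); ey = (0.8558,0.5173)
P = B + -2.04·ex + 0.73·ey = (-0.9000,1.2405)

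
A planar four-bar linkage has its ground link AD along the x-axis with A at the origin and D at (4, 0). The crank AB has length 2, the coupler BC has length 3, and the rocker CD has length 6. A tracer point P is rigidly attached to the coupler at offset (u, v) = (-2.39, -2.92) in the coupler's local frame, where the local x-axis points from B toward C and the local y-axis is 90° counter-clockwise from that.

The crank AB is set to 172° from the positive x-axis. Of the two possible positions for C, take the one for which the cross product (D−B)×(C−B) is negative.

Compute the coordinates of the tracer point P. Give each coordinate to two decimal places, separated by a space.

A=(0,0), D=(4.00,0)
B = A + 2.00·(cos172°, sin172°) = (-1.9805, 0.2783)
|BD| = 5.9870
circle(B,3.00) ∩ circle(D,6.00): a=0.7386, h=2.9077
  candidates: C₊=(-1.1075,3.1485) cross=17.408; C₋=(-1.3779,-2.6605) cross=-17.408
  mode - wants cross < 0 → take C=(-1.3779,-2.6605) (cross=-17.408)
ex = (C−B)/|BC| = (0.2009,-0.9796); ey = (0.9796,0.2009)
P = B + -2.39·ex + -2.92·ey = (-5.3211,2.0331)

-5.32 2.03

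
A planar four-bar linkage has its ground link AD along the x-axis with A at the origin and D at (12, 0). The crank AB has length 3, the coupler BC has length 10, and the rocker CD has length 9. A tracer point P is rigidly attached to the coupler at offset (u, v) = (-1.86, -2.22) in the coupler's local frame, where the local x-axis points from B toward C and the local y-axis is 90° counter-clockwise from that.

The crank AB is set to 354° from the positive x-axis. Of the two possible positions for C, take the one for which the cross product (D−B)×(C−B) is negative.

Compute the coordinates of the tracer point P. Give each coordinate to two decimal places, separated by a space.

A=(0,0), D=(12.00,0)
B = A + 3.00·(cos354°, sin354°) = (2.9836, -0.3136)
|BD| = 9.0219
circle(B,10.00) ∩ circle(D,9.00): a=5.5639, h=8.3092
  candidates: C₊=(8.2553,8.1840) cross=74.965; C₋=(8.8330,-8.4244) cross=-74.965
  mode - wants cross < 0 → take C=(8.8330,-8.4244) (cross=-74.965)
ex = (C−B)/|BC| = (0.5849,-0.8111); ey = (0.8111,0.5849)
P = B + -1.86·ex + -2.22·ey = (0.0950,-0.1035)

0.09 -0.10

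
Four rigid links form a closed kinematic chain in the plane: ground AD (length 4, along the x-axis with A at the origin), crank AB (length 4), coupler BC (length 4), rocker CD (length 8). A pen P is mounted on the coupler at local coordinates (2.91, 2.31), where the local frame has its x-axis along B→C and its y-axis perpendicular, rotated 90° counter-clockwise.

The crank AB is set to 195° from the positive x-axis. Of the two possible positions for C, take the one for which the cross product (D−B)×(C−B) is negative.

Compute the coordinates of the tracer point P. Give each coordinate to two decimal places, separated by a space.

A=(0,0), D=(4.00,0)
B = A + 4.00·(cos195°, sin195°) = (-3.8637, -1.0353)
|BD| = 7.9316
circle(B,4.00) ∩ circle(D,8.00): a=0.9399, h=3.8880
  candidates: C₊=(-3.4393,2.9421) cross=30.838; C₋=(-2.4244,-4.7673) cross=-30.838
  mode - wants cross < 0 → take C=(-2.4244,-4.7673) (cross=-30.838)
ex = (C−B)/|BC| = (0.3598,-0.9330); ey = (0.9330,0.3598)
P = B + 2.91·ex + 2.31·ey = (-0.6613,-2.9191)

-0.66 -2.92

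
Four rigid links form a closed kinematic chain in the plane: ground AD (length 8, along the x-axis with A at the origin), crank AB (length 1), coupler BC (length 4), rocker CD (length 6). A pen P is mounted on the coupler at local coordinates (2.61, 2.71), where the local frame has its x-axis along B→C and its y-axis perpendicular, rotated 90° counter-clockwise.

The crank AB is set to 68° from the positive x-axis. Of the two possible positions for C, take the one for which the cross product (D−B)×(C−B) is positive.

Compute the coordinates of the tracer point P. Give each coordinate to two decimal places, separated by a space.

A=(0,0), D=(8.00,0)
B = A + 1.00·(cos68°, sin68°) = (0.3746, 0.9272)
|BD| = 7.6816
circle(B,4.00) ∩ circle(D,6.00): a=2.5390, h=3.0909
  candidates: C₊=(3.2681,3.6890) cross=23.743; C₋=(2.5219,-2.4476) cross=-23.743
  mode + wants cross > 0 → take C=(3.2681,3.6890) (cross=23.743)
ex = (C−B)/|BC| = (0.7234,0.6905); ey = (-0.6905,0.7234)
P = B + 2.61·ex + 2.71·ey = (0.3914,4.6896)

0.39 4.69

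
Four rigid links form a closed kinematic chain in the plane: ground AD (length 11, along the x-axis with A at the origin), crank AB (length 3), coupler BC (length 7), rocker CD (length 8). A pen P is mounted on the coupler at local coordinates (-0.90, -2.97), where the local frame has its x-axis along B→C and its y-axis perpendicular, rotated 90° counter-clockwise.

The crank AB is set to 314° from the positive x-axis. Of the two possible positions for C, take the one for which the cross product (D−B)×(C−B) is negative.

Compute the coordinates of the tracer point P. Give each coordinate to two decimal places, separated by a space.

-0.62 -3.68

A=(0,0), D=(11.00,0)
B = A + 3.00·(cos314°, sin314°) = (2.0840, -2.1580)
|BD| = 9.1735
circle(B,7.00) ∩ circle(D,8.00): a=3.7692, h=5.8986
  candidates: C₊=(4.3597,4.4617) cross=54.111; C₋=(7.1350,-7.0044) cross=-54.111
  mode - wants cross < 0 → take C=(7.1350,-7.0044) (cross=-54.111)
ex = (C−B)/|BC| = (0.7216,-0.6923); ey = (0.6923,0.7216)
P = B + -0.90·ex + -2.97·ey = (-0.6217,-3.6780)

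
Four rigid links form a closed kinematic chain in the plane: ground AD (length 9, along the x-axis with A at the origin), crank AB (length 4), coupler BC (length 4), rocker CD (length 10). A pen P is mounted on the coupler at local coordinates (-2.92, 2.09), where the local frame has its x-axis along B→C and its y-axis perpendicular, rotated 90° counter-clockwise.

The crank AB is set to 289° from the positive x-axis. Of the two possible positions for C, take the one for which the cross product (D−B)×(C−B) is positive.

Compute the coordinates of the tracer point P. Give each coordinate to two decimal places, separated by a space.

A=(0,0), D=(9.00,0)
B = A + 4.00·(cos289°, sin289°) = (1.3023, -3.7821)
|BD| = 8.5767
circle(B,4.00) ∩ circle(D,10.00): a=-0.6087, h=3.9534
  candidates: C₊=(-0.9874,-0.5022) cross=33.907; C₋=(2.4993,-7.5988) cross=-33.907
  mode + wants cross > 0 → take C=(-0.9874,-0.5022) (cross=33.907)
ex = (C−B)/|BC| = (-0.5724,0.8200); ey = (-0.8200,-0.5724)
P = B + -2.92·ex + 2.09·ey = (1.2600,-7.3727)

1.26 -7.37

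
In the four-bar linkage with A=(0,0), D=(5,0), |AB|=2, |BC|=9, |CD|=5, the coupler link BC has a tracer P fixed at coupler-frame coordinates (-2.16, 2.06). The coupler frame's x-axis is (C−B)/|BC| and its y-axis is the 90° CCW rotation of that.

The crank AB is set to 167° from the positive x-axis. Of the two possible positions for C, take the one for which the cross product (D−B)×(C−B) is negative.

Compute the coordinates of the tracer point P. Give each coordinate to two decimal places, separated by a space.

-2.42 3.40

A=(0,0), D=(5.00,0)
B = A + 2.00·(cos167°, sin167°) = (-1.9487, 0.4499)
|BD| = 6.9633
circle(B,9.00) ∩ circle(D,5.00): a=7.5027, h=4.9708
  candidates: C₊=(5.8595,4.9256) cross=34.613; C₋=(5.2171,-4.9953) cross=-34.613
  mode - wants cross < 0 → take C=(5.2171,-4.9953) (cross=-34.613)
ex = (C−B)/|BC| = (0.7962,-0.6050); ey = (0.6050,0.7962)
P = B + -2.16·ex + 2.06·ey = (-2.4222,3.3969)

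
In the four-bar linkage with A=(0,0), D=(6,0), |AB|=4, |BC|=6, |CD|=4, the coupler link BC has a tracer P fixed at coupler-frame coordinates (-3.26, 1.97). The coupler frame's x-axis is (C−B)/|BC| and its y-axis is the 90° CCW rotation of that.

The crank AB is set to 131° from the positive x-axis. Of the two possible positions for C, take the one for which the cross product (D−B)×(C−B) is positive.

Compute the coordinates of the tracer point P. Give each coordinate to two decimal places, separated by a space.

-5.88 4.99

A=(0,0), D=(6.00,0)
B = A + 4.00·(cos131°, sin131°) = (-2.6242, 3.0188)
|BD| = 9.1373
circle(B,6.00) ∩ circle(D,4.00): a=5.6631, h=1.9823
  candidates: C₊=(3.3758,3.0188) cross=18.113; C₋=(2.0659,-0.7232) cross=-18.113
  mode + wants cross > 0 → take C=(3.3758,3.0188) (cross=18.113)
ex = (C−B)/|BC| = (1.0000,-0.0000); ey = (0.0000,1.0000)
P = B + -3.26·ex + 1.97·ey = (-5.8842,4.9888)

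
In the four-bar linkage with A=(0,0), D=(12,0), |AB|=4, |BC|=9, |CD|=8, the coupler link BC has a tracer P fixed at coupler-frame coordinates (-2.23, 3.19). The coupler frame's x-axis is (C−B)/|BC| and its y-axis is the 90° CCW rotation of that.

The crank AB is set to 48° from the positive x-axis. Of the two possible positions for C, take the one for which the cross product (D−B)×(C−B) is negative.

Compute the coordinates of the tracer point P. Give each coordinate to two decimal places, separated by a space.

4.79 6.24

A=(0,0), D=(12.00,0)
B = A + 4.00·(cos48°, sin48°) = (2.6765, 2.9726)
|BD| = 9.7859
circle(B,9.00) ∩ circle(D,8.00): a=5.7615, h=6.9141
  candidates: C₊=(10.2661,7.8098) cross=67.660; C₋=(6.0656,-5.3649) cross=-67.660
  mode - wants cross < 0 → take C=(6.0656,-5.3649) (cross=-67.660)
ex = (C−B)/|BC| = (0.3766,-0.9264); ey = (0.9264,0.3766)
P = B + -2.23·ex + 3.19·ey = (4.7920,6.2397)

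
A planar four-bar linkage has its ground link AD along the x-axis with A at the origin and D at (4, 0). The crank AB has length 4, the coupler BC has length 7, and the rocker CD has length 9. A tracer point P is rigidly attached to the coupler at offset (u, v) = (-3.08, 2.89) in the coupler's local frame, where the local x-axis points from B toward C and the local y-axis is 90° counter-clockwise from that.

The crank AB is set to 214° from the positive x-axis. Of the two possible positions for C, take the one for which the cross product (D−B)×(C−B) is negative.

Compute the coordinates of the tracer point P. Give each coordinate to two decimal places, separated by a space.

A=(0,0), D=(4.00,0)
B = A + 4.00·(cos214°, sin214°) = (-3.3162, -2.2368)
|BD| = 7.6504
circle(B,7.00) ∩ circle(D,9.00): a=1.7338, h=6.7819
  candidates: C₊=(-3.6409,4.7557) cross=51.884; C₋=(0.3248,-8.2154) cross=-51.884
  mode - wants cross < 0 → take C=(0.3248,-8.2154) (cross=-51.884)
ex = (C−B)/|BC| = (0.5201,-0.8541); ey = (0.8541,0.5201)
P = B + -3.08·ex + 2.89·ey = (-2.4498,1.8970)

-2.45 1.90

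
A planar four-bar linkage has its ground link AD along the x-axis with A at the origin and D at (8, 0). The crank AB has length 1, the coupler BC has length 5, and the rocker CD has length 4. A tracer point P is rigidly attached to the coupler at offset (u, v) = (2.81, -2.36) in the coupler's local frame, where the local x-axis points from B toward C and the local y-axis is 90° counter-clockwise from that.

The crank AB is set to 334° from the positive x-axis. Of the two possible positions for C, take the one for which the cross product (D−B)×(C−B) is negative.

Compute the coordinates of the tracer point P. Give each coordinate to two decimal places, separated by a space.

A=(0,0), D=(8.00,0)
B = A + 1.00·(cos334°, sin334°) = (0.8988, -0.4384)
|BD| = 7.1147
circle(B,5.00) ∩ circle(D,4.00): a=4.1899, h=2.7286
  candidates: C₊=(4.9126,2.5432) cross=19.413; C₋=(5.2488,-2.9036) cross=-19.413
  mode - wants cross < 0 → take C=(5.2488,-2.9036) (cross=-19.413)
ex = (C−B)/|BC| = (0.8700,-0.4930); ey = (0.4930,0.8700)
P = B + 2.81·ex + -2.36·ey = (2.1799,-3.8770)

2.18 -3.88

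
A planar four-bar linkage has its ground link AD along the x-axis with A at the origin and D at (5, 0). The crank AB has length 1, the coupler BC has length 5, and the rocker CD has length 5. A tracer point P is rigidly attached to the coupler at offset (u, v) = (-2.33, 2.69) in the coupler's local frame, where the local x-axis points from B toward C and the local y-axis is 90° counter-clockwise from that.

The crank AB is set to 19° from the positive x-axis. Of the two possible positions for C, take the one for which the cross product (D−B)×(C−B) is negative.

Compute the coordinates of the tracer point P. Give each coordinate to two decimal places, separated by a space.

A=(0,0), D=(5.00,0)
B = A + 1.00·(cos19°, sin19°) = (0.9455, 0.3256)
|BD| = 4.0675
circle(B,5.00) ∩ circle(D,5.00): a=2.0338, h=4.5677
  candidates: C₊=(3.3384,4.7158) cross=18.579; C₋=(2.6072,-4.3903) cross=-18.579
  mode - wants cross < 0 → take C=(2.6072,-4.3903) (cross=-18.579)
ex = (C−B)/|BC| = (0.3323,-0.9432); ey = (0.9432,0.3323)
P = B + -2.33·ex + 2.69·ey = (2.7083,3.4171)

2.71 3.42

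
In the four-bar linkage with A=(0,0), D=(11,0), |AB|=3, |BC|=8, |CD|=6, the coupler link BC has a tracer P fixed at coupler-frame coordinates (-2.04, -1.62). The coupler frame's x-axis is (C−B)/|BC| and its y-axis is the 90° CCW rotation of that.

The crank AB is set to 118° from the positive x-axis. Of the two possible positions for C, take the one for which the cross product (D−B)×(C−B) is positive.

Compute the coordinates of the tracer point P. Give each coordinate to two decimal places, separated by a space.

A=(0,0), D=(11.00,0)
B = A + 3.00·(cos118°, sin118°) = (-1.4084, 2.6488)
|BD| = 12.6880
circle(B,8.00) ∩ circle(D,6.00): a=7.4474, h=2.9217
  candidates: C₊=(6.4848,3.9514) cross=37.070; C₋=(5.2649,-1.7632) cross=-37.070
  mode + wants cross > 0 → take C=(6.4848,3.9514) (cross=37.070)
ex = (C−B)/|BC| = (0.9867,0.1628); ey = (-0.1628,0.9867)
P = B + -2.04·ex + -1.62·ey = (-3.1574,0.7183)

-3.16 0.72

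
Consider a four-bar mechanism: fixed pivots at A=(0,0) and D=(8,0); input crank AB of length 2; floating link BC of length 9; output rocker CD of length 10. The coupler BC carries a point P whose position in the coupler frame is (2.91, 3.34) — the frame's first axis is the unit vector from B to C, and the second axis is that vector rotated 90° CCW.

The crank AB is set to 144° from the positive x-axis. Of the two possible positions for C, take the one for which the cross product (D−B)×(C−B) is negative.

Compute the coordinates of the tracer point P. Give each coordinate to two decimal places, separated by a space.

A=(0,0), D=(8.00,0)
B = A + 2.00·(cos144°, sin144°) = (-1.6180, 1.1756)
|BD| = 9.6896
circle(B,9.00) ∩ circle(D,10.00): a=3.8644, h=8.1281
  candidates: C₊=(3.2039,8.7748) cross=78.758; C₋=(1.2317,-7.3614) cross=-78.758
  mode - wants cross < 0 → take C=(1.2317,-7.3614) (cross=-78.758)
ex = (C−B)/|BC| = (0.3166,-0.9485); ey = (0.9485,0.3166)
P = B + 2.91·ex + 3.34·ey = (2.4715,-0.5271)

2.47 -0.53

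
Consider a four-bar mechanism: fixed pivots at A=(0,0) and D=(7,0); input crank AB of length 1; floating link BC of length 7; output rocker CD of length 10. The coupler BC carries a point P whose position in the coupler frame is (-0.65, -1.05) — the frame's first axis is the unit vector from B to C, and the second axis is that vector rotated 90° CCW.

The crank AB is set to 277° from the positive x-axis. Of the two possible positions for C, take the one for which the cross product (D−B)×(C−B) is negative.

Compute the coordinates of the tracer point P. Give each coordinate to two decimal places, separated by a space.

A=(0,0), D=(7.00,0)
B = A + 1.00·(cos277°, sin277°) = (0.1219, -0.9925)
|BD| = 6.9494
circle(B,7.00) ∩ circle(D,10.00): a=-0.1947, h=6.9973
  candidates: C₊=(-1.0702,5.9052) cross=48.627; C₋=(0.9285,-7.9459) cross=-48.627
  mode - wants cross < 0 → take C=(0.9285,-7.9459) (cross=-48.627)
ex = (C−B)/|BC| = (0.1152,-0.9933); ey = (0.9933,0.1152)
P = B + -0.65·ex + -1.05·ey = (-0.9960,-0.4679)

-1.00 -0.47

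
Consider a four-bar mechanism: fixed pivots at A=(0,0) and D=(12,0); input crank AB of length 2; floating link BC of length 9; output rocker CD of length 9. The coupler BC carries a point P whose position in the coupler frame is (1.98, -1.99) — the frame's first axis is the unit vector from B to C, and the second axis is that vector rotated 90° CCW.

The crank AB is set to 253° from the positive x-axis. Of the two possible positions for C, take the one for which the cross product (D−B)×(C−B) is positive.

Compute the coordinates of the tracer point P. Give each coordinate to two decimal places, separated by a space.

A=(0,0), D=(12.00,0)
B = A + 2.00·(cos253°, sin253°) = (-0.5847, -1.9126)
|BD| = 12.7293
circle(B,9.00) ∩ circle(D,9.00): a=6.3646, h=6.3633
  candidates: C₊=(4.7515,5.3348) cross=81.000; C₋=(6.6637,-7.2474) cross=-81.000
  mode + wants cross > 0 → take C=(4.7515,5.3348) (cross=81.000)
ex = (C−B)/|BC| = (0.5929,0.8053); ey = (-0.8053,0.5929)
P = B + 1.98·ex + -1.99·ey = (2.1917,-1.4981)

2.19 -1.50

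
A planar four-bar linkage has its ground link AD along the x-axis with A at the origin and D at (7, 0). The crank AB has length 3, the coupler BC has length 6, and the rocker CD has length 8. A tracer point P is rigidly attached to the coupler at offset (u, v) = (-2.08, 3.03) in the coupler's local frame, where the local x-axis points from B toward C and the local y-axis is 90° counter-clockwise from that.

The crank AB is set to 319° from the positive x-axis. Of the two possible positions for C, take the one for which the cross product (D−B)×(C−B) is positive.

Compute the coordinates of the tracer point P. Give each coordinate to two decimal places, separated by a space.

A=(0,0), D=(7.00,0)
B = A + 3.00·(cos319°, sin319°) = (2.2641, -1.9682)
|BD| = 5.1286
circle(B,6.00) ∩ circle(D,8.00): a=-0.1655, h=5.9977
  candidates: C₊=(-0.1904,3.5068) cross=30.760; C₋=(4.4130,-7.5702) cross=-30.760
  mode + wants cross > 0 → take C=(-0.1904,3.5068) (cross=30.760)
ex = (C−B)/|BC| = (-0.4091,0.9125); ey = (-0.9125,-0.4091)
P = B + -2.08·ex + 3.03·ey = (0.3502,-5.1057)

0.35 -5.11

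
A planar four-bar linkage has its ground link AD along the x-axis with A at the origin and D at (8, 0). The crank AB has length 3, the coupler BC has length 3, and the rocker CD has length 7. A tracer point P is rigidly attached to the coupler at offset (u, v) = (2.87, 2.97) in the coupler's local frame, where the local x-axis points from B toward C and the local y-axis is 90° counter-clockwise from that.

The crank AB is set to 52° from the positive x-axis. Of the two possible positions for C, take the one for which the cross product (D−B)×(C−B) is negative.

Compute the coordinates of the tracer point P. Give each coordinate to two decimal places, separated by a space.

A=(0,0), D=(8.00,0)
B = A + 3.00·(cos52°, sin52°) = (1.8470, 2.3640)
|BD| = 6.5915
circle(B,3.00) ∩ circle(D,7.00): a=0.2616, h=2.9886
  candidates: C₊=(3.1630,5.0600) cross=19.699; C₋=(1.0193,-0.5195) cross=-19.699
  mode - wants cross < 0 → take C=(1.0193,-0.5195) (cross=-19.699)
ex = (C−B)/|BC| = (-0.2759,-0.9612); ey = (0.9612,-0.2759)
P = B + 2.87·ex + 2.97·ey = (3.9099,-1.2140)

3.91 -1.21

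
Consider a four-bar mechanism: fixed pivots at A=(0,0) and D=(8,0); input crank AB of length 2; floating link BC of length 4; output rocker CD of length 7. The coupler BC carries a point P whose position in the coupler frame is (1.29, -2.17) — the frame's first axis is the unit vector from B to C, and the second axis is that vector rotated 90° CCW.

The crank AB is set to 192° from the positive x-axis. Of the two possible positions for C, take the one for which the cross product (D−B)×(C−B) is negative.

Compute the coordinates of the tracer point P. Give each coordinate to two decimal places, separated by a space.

A=(0,0), D=(8.00,0)
B = A + 2.00·(cos192°, sin192°) = (-1.9563, -0.4158)
|BD| = 9.9650
circle(B,4.00) ∩ circle(D,7.00): a=3.3267, h=2.2211
  candidates: C₊=(1.2748,1.9421) cross=22.133; C₋=(1.4602,-2.4961) cross=-22.133
  mode - wants cross < 0 → take C=(1.4602,-2.4961) (cross=-22.133)
ex = (C−B)/|BC| = (0.8541,-0.5201); ey = (0.5201,0.8541)
P = B + 1.29·ex + -2.17·ey = (-1.9831,-2.9402)

-1.98 -2.94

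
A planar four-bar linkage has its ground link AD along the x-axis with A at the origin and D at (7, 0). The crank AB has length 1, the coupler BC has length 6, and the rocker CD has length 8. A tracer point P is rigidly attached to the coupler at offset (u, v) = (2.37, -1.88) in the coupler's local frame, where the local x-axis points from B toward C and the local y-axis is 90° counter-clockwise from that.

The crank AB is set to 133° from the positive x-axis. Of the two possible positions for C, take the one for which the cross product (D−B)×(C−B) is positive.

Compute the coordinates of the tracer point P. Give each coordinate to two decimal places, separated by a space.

2.03 2.07

A=(0,0), D=(7.00,0)
B = A + 1.00·(cos133°, sin133°) = (-0.6820, 0.7314)
|BD| = 7.7167
circle(B,6.00) ∩ circle(D,8.00): a=2.0441, h=5.6411
  candidates: C₊=(1.8876,6.1533) cross=43.531; C₋=(0.8183,-5.0780) cross=-43.531
  mode + wants cross > 0 → take C=(1.8876,6.1533) (cross=43.531)
ex = (C−B)/|BC| = (0.4283,0.9037); ey = (-0.9037,0.4283)
P = B + 2.37·ex + -1.88·ey = (2.0318,2.0679)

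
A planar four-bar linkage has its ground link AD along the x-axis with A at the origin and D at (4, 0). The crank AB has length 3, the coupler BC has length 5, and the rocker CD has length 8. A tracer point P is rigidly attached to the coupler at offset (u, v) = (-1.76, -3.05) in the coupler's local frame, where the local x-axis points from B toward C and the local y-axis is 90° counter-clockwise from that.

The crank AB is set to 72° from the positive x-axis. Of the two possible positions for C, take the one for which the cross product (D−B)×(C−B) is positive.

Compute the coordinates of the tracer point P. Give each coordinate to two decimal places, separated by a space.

3.54 0.49

A=(0,0), D=(4.00,0)
B = A + 3.00·(cos72°, sin72°) = (0.9271, 2.8532)
|BD| = 4.1933
circle(B,5.00) ∩ circle(D,8.00): a=-2.5537, h=4.2987
  candidates: C₊=(1.9806,7.7409) cross=18.026; C₋=(-3.8692,1.4405) cross=-18.026
  mode + wants cross > 0 → take C=(1.9806,7.7409) (cross=18.026)
ex = (C−B)/|BC| = (0.2107,0.9776); ey = (-0.9776,0.2107)
P = B + -1.76·ex + -3.05·ey = (3.5377,0.4900)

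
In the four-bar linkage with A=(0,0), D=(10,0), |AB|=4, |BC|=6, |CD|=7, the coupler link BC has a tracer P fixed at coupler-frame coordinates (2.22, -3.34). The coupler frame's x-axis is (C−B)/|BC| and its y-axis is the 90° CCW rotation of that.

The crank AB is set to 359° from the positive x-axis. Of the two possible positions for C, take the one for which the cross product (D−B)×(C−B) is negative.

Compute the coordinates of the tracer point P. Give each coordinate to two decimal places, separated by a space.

1.58 -3.27

A=(0,0), D=(10.00,0)
B = A + 4.00·(cos359°, sin359°) = (3.9994, -0.0698)
|BD| = 6.0010
circle(B,6.00) ∩ circle(D,7.00): a=1.9174, h=5.6854
  candidates: C₊=(5.8505,5.6375) cross=34.118; C₋=(5.9828,-5.7325) cross=-34.118
  mode - wants cross < 0 → take C=(5.9828,-5.7325) (cross=-34.118)
ex = (C−B)/|BC| = (0.3306,-0.9438); ey = (0.9438,0.3306)
P = B + 2.22·ex + -3.34·ey = (1.5810,-3.2691)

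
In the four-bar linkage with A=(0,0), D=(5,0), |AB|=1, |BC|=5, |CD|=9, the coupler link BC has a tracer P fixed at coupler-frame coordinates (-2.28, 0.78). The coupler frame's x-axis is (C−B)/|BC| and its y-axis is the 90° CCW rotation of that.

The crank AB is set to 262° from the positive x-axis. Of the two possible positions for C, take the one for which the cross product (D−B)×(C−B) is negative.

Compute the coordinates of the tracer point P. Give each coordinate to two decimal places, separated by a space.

1.45 0.83

A=(0,0), D=(5.00,0)
B = A + 1.00·(cos262°, sin262°) = (-0.1392, -0.9903)
|BD| = 5.2337
circle(B,5.00) ∩ circle(D,9.00): a=-2.7331, h=4.1869
  candidates: C₊=(-3.6151,2.6039) cross=21.913; C₋=(-2.0307,-5.6187) cross=-21.913
  mode - wants cross < 0 → take C=(-2.0307,-5.6187) (cross=-21.913)
ex = (C−B)/|BC| = (-0.3783,-0.9257); ey = (0.9257,-0.3783)
P = B + -2.28·ex + 0.78·ey = (1.4454,0.8252)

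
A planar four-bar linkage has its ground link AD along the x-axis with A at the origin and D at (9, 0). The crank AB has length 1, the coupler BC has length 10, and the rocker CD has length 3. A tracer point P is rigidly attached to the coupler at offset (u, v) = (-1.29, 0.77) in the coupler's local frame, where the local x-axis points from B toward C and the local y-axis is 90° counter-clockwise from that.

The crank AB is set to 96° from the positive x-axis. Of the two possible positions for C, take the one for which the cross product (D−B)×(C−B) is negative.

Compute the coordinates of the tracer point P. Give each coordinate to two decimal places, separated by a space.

A=(0,0), D=(9.00,0)
B = A + 1.00·(cos96°, sin96°) = (-0.1045, 0.9945)
|BD| = 9.1587
circle(B,10.00) ∩ circle(D,3.00): a=9.5473, h=2.9747
  candidates: C₊=(9.7093,2.9149) cross=27.245; C₋=(9.0633,-2.9993) cross=-27.245
  mode - wants cross < 0 → take C=(9.0633,-2.9993) (cross=-27.245)
ex = (C−B)/|BC| = (0.9168,-0.3994); ey = (0.3994,0.9168)
P = B + -1.29·ex + 0.77·ey = (-0.9797,2.2157)

-0.98 2.22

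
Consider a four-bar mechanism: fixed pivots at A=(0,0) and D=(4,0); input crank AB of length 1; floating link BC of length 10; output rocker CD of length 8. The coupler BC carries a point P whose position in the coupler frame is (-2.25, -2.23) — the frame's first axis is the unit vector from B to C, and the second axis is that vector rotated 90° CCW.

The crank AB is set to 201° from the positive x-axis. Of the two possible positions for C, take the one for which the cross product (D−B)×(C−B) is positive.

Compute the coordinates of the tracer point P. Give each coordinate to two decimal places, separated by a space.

A=(0,0), D=(4.00,0)
B = A + 1.00·(cos201°, sin201°) = (-0.9336, -0.3584)
|BD| = 4.9466
circle(B,10.00) ∩ circle(D,8.00): a=6.1122, h=7.9146
  candidates: C₊=(4.5891,7.9783) cross=39.150; C₋=(5.7359,-7.8094) cross=-39.150
  mode + wants cross > 0 → take C=(4.5891,7.9783) (cross=39.150)
ex = (C−B)/|BC| = (0.5523,0.8337); ey = (-0.8337,0.5523)
P = B + -2.25·ex + -2.23·ey = (-0.3171,-3.4657)

-0.32 -3.47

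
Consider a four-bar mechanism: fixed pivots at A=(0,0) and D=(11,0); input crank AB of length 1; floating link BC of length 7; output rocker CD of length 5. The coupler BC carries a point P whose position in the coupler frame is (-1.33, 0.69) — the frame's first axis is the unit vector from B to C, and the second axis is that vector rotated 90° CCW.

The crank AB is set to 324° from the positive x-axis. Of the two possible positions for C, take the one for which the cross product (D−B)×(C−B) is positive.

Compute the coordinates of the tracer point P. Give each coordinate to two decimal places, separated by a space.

A=(0,0), D=(11.00,0)
B = A + 1.00·(cos324°, sin324°) = (0.8090, -0.5878)
|BD| = 10.2079
circle(B,7.00) ∩ circle(D,5.00): a=6.2795, h=3.0932
  candidates: C₊=(6.9000,2.8618) cross=31.575; C₋=(7.2562,-3.3142) cross=-31.575
  mode + wants cross > 0 → take C=(6.9000,2.8618) (cross=31.575)
ex = (C−B)/|BC| = (0.8701,0.4928); ey = (-0.4928,0.8701)
P = B + -1.33·ex + 0.69·ey = (-0.6883,-0.6428)

-0.69 -0.64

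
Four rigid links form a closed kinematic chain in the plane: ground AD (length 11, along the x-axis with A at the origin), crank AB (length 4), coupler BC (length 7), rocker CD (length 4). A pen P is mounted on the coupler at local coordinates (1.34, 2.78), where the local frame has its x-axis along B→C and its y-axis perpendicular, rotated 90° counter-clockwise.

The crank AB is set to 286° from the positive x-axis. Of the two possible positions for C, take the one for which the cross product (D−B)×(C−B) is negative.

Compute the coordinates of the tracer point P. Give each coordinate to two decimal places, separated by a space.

1.95 -0.88

A=(0,0), D=(11.00,0)
B = A + 4.00·(cos286°, sin286°) = (1.1025, -3.8450)
|BD| = 10.6181
circle(B,7.00) ∩ circle(D,4.00): a=6.8630, h=1.3781
  candidates: C₊=(7.0007,-0.0752) cross=14.633; C₋=(7.9988,-2.6444) cross=-14.633
  mode - wants cross < 0 → take C=(7.9988,-2.6444) (cross=-14.633)
ex = (C−B)/|BC| = (0.9852,0.1715); ey = (-0.1715,0.9852)
P = B + 1.34·ex + 2.78·ey = (1.9459,-0.8764)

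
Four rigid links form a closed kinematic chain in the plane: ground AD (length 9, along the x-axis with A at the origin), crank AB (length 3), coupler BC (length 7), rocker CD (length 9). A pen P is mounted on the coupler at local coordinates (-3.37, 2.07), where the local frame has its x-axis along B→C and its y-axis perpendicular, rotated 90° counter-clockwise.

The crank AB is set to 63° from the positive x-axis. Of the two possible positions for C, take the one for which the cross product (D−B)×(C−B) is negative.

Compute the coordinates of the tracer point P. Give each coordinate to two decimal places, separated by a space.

A=(0,0), D=(9.00,0)
B = A + 3.00·(cos63°, sin63°) = (1.3620, 2.6730)
|BD| = 8.0923
circle(B,7.00) ∩ circle(D,9.00): a=2.0689, h=6.6873
  candidates: C₊=(5.5237,8.3015) cross=54.115; C₋=(1.1058,-4.3223) cross=-54.115
  mode - wants cross < 0 → take C=(1.1058,-4.3223) (cross=-54.115)
ex = (C−B)/|BC| = (-0.0366,-0.9993); ey = (0.9993,-0.0366)
P = B + -3.37·ex + 2.07·ey = (3.5539,5.9650)

3.55 5.97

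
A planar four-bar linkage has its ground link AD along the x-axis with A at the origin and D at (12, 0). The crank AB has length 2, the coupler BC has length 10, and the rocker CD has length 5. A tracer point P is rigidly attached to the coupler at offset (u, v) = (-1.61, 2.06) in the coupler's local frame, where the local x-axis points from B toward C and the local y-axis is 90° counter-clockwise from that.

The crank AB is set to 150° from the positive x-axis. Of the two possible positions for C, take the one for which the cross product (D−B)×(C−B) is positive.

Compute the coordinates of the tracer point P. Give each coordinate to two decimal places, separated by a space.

A=(0,0), D=(12.00,0)
B = A + 2.00·(cos150°, sin150°) = (-1.7321, 1.0000)
|BD| = 13.7684
circle(B,10.00) ∩ circle(D,5.00): a=9.6078, h=2.7730
  candidates: C₊=(8.0518,3.0679) cross=38.180; C₋=(7.6490,-2.4635) cross=-38.180
  mode + wants cross > 0 → take C=(8.0518,3.0679) (cross=38.180)
ex = (C−B)/|BC| = (0.9784,0.2068); ey = (-0.2068,0.9784)
P = B + -1.61·ex + 2.06·ey = (-3.7332,2.6825)

-3.73 2.68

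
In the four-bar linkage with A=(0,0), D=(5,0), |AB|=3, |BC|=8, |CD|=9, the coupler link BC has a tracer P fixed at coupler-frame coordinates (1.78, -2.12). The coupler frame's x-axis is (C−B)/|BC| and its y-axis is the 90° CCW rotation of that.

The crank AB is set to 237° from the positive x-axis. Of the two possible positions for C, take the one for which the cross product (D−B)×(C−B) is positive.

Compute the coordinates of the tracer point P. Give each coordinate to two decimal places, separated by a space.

0.37 -0.60

A=(0,0), D=(5.00,0)
B = A + 3.00·(cos237°, sin237°) = (-1.6339, -2.5160)
|BD| = 7.0950
circle(B,8.00) ∩ circle(D,9.00): a=2.3495, h=7.6472
  candidates: C₊=(-2.1490,5.4674) cross=54.257; C₋=(3.2747,-8.8331) cross=-54.257
  mode + wants cross > 0 → take C=(-2.1490,5.4674) (cross=54.257)
ex = (C−B)/|BC| = (-0.0644,0.9979); ey = (-0.9979,-0.0644)
P = B + 1.78·ex + -2.12·ey = (0.3671,-0.6032)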